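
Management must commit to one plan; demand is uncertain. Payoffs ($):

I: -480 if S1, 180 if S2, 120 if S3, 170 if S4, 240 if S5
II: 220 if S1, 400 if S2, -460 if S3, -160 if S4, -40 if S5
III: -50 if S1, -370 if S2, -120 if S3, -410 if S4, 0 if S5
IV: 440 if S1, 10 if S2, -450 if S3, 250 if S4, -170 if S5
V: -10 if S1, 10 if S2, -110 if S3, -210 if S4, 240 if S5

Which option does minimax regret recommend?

V

Column bests: S1=440, S2=400, S3=120, S4=250, S5=240.
I regrets: 920, 220, 0, 80, 0 → max 920
II regrets: 220, 0, 580, 410, 280 → max 580
III regrets: 490, 770, 240, 660, 240 → max 770
IV regrets: 0, 390, 570, 0, 410 → max 570
V regrets: 450, 390, 230, 460, 0 → max 460
Smallest max regret = 460 → V.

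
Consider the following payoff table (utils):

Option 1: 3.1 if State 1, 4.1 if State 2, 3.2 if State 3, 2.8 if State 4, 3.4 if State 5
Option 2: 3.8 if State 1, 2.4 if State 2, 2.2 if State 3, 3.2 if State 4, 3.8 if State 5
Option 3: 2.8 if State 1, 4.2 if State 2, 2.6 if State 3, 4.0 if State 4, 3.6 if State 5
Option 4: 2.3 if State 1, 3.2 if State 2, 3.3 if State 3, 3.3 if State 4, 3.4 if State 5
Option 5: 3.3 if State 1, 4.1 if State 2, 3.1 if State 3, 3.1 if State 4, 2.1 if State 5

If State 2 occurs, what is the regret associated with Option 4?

1.0

Best payoff under State 2 is 4.2.
Regret = 4.2 − 3.2 = 1.0.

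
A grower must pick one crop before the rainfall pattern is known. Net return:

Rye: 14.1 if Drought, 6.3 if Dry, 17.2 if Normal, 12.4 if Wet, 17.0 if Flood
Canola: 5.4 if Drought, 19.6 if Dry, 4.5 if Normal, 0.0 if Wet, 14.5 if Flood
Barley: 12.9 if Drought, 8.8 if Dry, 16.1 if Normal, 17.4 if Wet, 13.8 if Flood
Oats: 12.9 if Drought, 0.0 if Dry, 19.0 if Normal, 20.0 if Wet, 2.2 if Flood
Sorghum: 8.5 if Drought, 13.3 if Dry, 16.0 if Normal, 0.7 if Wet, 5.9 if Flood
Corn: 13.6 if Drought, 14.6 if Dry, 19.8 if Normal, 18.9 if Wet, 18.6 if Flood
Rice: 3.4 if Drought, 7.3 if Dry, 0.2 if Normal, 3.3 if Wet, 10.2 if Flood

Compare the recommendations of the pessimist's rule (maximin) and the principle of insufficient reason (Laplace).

maximin → Corn; laplace → Corn (agree)

Row minima: Rye=6.3, Canola=0.0, Barley=8.8, Oats=0.0, Sorghum=0.7, Corn=13.6, Rice=0.2
Best worst-case = 13.6 → Corn.
Row averages: Rye=13.4, Canola=8.8, Barley=13.8, Oats=10.82, Sorghum=8.88, Corn=17.1, Rice=4.88
Highest average = 17.1 → Corn.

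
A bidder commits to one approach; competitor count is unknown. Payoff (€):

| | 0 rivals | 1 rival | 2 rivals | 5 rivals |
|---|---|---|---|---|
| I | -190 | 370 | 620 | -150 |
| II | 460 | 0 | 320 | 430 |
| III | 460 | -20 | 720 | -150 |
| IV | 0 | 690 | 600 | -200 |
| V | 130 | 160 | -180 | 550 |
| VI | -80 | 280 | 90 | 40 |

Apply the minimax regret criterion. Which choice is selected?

Column bests: 0 rivals=460, 1 rival=690, 2 rivals=720, 5 rivals=550.
I regrets: 650, 320, 100, 700 → max 700
II regrets: 0, 690, 400, 120 → max 690
III regrets: 0, 710, 0, 700 → max 710
IV regrets: 460, 0, 120, 750 → max 750
V regrets: 330, 530, 900, 0 → max 900
VI regrets: 540, 410, 630, 510 → max 630
Smallest max regret = 630 → VI.

VI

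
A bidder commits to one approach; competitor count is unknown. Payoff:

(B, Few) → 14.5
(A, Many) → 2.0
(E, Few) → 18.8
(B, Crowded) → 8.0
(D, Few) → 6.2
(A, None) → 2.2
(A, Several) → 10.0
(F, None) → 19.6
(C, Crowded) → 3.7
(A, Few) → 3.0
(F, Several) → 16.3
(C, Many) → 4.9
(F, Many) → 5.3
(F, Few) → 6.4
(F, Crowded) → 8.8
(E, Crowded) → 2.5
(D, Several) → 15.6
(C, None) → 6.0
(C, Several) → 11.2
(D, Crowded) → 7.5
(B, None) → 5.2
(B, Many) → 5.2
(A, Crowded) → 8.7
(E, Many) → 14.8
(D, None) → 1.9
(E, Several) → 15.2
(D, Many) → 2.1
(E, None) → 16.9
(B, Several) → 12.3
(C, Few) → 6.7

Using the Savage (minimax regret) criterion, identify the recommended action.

Column bests: None=19.6, Few=18.8, Several=16.3, Many=14.8, Crowded=8.8.
A regrets: 17.4, 15.8, 6.3, 12.8, 0.1 → max 17.4
B regrets: 14.4, 4.3, 4.0, 9.6, 0.8 → max 14.4
C regrets: 13.6, 12.1, 5.1, 9.9, 5.1 → max 13.6
D regrets: 17.7, 12.6, 0.7, 12.7, 1.3 → max 17.7
E regrets: 2.7, 0.0, 1.1, 0.0, 6.3 → max 6.3
F regrets: 0.0, 12.4, 0.0, 9.5, 0.0 → max 12.4
Smallest max regret = 6.3 → E.

E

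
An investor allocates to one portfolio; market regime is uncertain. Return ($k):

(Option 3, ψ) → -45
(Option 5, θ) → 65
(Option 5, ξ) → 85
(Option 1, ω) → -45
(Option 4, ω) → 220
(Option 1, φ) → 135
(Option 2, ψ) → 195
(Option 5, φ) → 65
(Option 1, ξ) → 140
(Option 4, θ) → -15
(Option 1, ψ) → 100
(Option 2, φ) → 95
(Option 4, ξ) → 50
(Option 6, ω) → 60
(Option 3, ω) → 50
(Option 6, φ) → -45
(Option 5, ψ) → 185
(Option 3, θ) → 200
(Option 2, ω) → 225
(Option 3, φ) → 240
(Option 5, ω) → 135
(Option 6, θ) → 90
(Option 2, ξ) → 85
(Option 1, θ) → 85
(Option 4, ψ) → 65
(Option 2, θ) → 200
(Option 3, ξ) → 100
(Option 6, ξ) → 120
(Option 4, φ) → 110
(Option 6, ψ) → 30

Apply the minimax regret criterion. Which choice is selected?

Column bests: θ=200, φ=240, ψ=195, ω=225, ξ=140.
Option 1 regrets: 115, 105, 95, 270, 0 → max 270
Option 2 regrets: 0, 145, 0, 0, 55 → max 145
Option 3 regrets: 0, 0, 240, 175, 40 → max 240
Option 4 regrets: 215, 130, 130, 5, 90 → max 215
Option 5 regrets: 135, 175, 10, 90, 55 → max 175
Option 6 regrets: 110, 285, 165, 165, 20 → max 285
Smallest max regret = 145 → Option 2.

Option 2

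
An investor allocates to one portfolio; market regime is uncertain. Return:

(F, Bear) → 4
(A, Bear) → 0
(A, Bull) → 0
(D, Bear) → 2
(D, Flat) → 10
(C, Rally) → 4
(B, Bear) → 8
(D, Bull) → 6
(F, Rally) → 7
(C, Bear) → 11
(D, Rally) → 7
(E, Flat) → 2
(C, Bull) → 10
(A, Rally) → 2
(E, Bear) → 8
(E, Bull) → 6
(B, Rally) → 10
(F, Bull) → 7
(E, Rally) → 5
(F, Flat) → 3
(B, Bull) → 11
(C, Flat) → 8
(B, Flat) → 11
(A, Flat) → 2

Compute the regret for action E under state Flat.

Best payoff under Flat is 11.
Regret = 11 − 2 = 9.

9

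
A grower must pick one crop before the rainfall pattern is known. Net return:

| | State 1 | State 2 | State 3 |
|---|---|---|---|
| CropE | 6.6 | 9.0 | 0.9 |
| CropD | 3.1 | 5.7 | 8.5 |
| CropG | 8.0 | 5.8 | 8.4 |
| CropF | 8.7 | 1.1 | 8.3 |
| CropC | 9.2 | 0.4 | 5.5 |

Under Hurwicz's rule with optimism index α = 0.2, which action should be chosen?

CropE: 0.2·9.0 + 0.8·0.9 = 2.52
CropD: 0.2·8.5 + 0.8·3.1 = 4.18
CropG: 0.2·8.4 + 0.8·5.8 = 6.32
CropF: 0.2·8.7 + 0.8·1.1 = 2.62
CropC: 0.2·9.2 + 0.8·0.4 = 2.16
Highest Hurwicz score = 6.32 → CropG.

CropG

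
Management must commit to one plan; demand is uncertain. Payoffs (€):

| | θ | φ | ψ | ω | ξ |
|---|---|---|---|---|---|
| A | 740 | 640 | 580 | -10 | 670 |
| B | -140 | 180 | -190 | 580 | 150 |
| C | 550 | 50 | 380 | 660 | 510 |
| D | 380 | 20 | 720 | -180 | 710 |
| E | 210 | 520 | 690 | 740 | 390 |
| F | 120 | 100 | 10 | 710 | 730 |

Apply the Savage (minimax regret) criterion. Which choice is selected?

E

Column bests: θ=740, φ=640, ψ=720, ω=740, ξ=730.
A regrets: 0, 0, 140, 750, 60 → max 750
B regrets: 880, 460, 910, 160, 580 → max 910
C regrets: 190, 590, 340, 80, 220 → max 590
D regrets: 360, 620, 0, 920, 20 → max 920
E regrets: 530, 120, 30, 0, 340 → max 530
F regrets: 620, 540, 710, 30, 0 → max 710
Smallest max regret = 530 → E.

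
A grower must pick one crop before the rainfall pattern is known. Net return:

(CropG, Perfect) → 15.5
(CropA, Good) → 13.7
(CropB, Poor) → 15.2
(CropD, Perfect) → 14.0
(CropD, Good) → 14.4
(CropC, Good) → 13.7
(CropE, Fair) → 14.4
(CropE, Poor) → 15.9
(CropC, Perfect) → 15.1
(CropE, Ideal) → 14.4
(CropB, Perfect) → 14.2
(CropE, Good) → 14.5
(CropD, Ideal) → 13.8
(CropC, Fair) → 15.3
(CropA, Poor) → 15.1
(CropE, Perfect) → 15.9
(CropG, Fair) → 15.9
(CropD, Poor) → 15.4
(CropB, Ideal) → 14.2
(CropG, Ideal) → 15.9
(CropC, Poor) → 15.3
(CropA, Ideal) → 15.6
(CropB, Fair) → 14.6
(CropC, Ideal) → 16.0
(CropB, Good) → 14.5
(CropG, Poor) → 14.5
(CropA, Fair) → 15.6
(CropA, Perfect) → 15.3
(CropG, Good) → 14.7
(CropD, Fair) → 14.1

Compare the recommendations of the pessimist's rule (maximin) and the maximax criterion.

Row minima: CropG=14.5, CropA=13.7, CropB=14.2, CropD=13.8, CropE=14.4, CropC=13.7
Best worst-case = 14.5 → CropG.
Row maxima: CropG=15.9, CropA=15.6, CropB=15.2, CropD=15.4, CropE=15.9, CropC=16.0
Best best-case = 16.0 → CropC.

maximin → CropG; maximax → CropC (disagree)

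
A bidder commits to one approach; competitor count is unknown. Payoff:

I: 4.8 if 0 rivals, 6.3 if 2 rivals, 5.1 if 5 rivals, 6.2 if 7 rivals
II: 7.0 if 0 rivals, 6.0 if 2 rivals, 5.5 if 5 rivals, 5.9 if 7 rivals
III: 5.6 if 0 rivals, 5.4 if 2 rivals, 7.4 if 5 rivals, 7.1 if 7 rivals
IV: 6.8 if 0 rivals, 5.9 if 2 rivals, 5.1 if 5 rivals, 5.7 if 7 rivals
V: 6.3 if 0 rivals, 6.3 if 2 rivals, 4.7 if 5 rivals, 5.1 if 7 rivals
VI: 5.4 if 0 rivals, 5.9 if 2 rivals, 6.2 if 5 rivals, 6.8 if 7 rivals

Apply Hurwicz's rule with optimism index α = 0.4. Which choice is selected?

I: 0.4·6.3 + 0.6·4.8 = 5.4
II: 0.4·7.0 + 0.6·5.5 = 6.1
III: 0.4·7.4 + 0.6·5.4 = 6.2
IV: 0.4·6.8 + 0.6·5.1 = 5.78
V: 0.4·6.3 + 0.6·4.7 = 5.34
VI: 0.4·6.8 + 0.6·5.4 = 5.96
Highest Hurwicz score = 6.2 → III.

III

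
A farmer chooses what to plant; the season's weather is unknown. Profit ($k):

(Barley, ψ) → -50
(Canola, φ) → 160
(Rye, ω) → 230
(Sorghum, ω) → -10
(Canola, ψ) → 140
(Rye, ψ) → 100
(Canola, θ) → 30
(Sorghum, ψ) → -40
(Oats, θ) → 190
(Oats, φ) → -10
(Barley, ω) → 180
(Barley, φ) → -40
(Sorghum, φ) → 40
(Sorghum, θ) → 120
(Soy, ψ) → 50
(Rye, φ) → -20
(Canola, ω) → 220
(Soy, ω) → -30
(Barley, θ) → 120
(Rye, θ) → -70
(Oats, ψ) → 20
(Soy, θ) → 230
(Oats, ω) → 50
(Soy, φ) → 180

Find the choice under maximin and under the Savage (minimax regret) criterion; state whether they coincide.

maximin → Canola; minimax regret → Oats (disagree)

Row minima: Sorghum=-40, Canola=30, Oats=-10, Rye=-70, Soy=-30, Barley=-50
Best worst-case = 30 → Canola.
Column bests: θ=230, φ=180, ψ=140, ω=230.
Sorghum regrets: 110, 140, 180, 240 → max 240
Canola regrets: 200, 20, 0, 10 → max 200
Oats regrets: 40, 190, 120, 180 → max 190
Rye regrets: 300, 200, 40, 0 → max 300
Soy regrets: 0, 0, 90, 260 → max 260
Barley regrets: 110, 220, 190, 50 → max 220
Smallest max regret = 190 → Oats.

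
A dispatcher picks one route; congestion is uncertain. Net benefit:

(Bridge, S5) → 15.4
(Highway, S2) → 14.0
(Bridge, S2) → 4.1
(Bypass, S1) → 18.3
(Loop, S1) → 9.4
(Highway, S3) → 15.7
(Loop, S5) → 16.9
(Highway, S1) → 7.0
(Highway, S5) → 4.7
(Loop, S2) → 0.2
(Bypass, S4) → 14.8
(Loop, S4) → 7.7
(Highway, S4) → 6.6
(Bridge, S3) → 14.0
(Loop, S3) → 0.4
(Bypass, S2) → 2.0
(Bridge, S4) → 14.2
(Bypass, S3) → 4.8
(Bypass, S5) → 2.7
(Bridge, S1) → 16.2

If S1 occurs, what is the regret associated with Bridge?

Best payoff under S1 is 18.3.
Regret = 18.3 − 16.2 = 2.1.

2.1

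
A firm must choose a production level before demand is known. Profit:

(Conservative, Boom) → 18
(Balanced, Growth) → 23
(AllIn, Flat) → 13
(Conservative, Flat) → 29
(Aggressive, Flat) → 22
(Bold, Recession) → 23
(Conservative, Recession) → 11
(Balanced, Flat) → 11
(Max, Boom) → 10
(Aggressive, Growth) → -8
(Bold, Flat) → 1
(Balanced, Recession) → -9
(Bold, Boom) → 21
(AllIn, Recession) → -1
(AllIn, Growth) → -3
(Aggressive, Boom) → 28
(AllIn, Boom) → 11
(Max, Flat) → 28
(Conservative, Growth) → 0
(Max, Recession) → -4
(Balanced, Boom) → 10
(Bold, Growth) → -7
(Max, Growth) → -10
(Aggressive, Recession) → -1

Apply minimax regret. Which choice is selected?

Conservative

Column bests: Recession=23, Flat=29, Growth=23, Boom=28.
Conservative regrets: 12, 0, 23, 10 → max 23
Balanced regrets: 32, 18, 0, 18 → max 32
Aggressive regrets: 24, 7, 31, 0 → max 31
Bold regrets: 0, 28, 30, 7 → max 30
AllIn regrets: 24, 16, 26, 17 → max 26
Max regrets: 27, 1, 33, 18 → max 33
Smallest max regret = 23 → Conservative.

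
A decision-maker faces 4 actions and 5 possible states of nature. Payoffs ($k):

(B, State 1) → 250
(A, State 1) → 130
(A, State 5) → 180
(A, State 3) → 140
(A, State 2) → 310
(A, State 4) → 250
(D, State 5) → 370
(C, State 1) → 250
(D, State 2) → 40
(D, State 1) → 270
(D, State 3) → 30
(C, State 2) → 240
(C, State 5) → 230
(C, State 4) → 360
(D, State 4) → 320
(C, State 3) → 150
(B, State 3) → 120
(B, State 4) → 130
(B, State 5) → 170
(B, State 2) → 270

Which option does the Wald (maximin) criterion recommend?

Row minima: A=130, B=120, C=150, D=30
Best worst-case = 150 → C.

C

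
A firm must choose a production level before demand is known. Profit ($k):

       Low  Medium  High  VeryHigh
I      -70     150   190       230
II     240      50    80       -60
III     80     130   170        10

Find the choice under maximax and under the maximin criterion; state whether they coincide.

maximax → II; maximin → III (disagree)

Row maxima: I=230, II=240, III=170
Best best-case = 240 → II.
Row minima: I=-70, II=-60, III=10
Best worst-case = 10 → III.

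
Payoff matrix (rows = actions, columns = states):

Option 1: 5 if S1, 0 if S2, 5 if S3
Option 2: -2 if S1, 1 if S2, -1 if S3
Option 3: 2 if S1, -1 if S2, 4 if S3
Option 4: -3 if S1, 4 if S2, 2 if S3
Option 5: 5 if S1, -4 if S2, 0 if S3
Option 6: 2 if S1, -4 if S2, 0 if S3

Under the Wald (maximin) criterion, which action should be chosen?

Option 1

Row minima: Option 1=0, Option 2=-2, Option 3=-1, Option 4=-3, Option 5=-4, Option 6=-4
Best worst-case = 0 → Option 1.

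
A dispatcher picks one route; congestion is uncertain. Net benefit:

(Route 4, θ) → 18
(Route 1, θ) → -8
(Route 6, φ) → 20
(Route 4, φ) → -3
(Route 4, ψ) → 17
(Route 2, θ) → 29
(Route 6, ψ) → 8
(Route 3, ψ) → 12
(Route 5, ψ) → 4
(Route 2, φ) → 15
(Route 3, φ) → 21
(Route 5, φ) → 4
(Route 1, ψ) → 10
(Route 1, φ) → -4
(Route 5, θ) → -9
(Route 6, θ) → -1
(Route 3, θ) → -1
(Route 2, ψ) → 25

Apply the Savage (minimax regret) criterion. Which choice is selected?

Column bests: θ=29, φ=21, ψ=25.
Route 1 regrets: 37, 25, 15 → max 37
Route 2 regrets: 0, 6, 0 → max 6
Route 3 regrets: 30, 0, 13 → max 30
Route 4 regrets: 11, 24, 8 → max 24
Route 5 regrets: 38, 17, 21 → max 38
Route 6 regrets: 30, 1, 17 → max 30
Smallest max regret = 6 → Route 2.

Route 2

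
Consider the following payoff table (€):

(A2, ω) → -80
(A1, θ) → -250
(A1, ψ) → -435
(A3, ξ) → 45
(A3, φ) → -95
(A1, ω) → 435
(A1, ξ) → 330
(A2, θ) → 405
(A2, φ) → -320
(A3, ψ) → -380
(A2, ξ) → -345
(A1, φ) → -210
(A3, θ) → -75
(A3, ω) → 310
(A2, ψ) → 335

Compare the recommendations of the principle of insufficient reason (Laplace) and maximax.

laplace → A2; maximax → A1 (disagree)

Row averages: A1=-26, A2=-1, A3=-39
Highest average = -1 → A2.
Row maxima: A1=435, A2=405, A3=310
Best best-case = 435 → A1.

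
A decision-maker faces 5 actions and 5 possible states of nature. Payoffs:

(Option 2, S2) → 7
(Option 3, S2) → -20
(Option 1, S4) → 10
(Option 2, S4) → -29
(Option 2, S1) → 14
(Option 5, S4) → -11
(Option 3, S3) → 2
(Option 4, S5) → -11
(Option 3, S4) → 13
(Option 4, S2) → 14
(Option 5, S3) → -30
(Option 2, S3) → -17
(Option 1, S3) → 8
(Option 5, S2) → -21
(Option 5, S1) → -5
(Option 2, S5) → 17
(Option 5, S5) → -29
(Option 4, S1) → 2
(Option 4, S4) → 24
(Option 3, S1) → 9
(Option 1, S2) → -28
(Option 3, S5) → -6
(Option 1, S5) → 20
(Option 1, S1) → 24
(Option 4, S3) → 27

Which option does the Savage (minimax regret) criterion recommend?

Column bests: S1=24, S2=14, S3=27, S4=24, S5=20.
Option 1 regrets: 0, 42, 19, 14, 0 → max 42
Option 2 regrets: 10, 7, 44, 53, 3 → max 53
Option 3 regrets: 15, 34, 25, 11, 26 → max 34
Option 4 regrets: 22, 0, 0, 0, 31 → max 31
Option 5 regrets: 29, 35, 57, 35, 49 → max 57
Smallest max regret = 31 → Option 4.

Option 4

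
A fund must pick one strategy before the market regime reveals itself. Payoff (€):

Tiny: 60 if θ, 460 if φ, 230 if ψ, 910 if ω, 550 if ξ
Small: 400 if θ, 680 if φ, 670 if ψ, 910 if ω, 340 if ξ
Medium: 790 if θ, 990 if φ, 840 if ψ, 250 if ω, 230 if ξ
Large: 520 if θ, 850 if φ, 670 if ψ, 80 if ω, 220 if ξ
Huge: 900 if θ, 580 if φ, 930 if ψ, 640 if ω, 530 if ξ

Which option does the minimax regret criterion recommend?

Huge

Column bests: θ=900, φ=990, ψ=930, ω=910, ξ=550.
Tiny regrets: 840, 530, 700, 0, 0 → max 840
Small regrets: 500, 310, 260, 0, 210 → max 500
Medium regrets: 110, 0, 90, 660, 320 → max 660
Large regrets: 380, 140, 260, 830, 330 → max 830
Huge regrets: 0, 410, 0, 270, 20 → max 410
Smallest max regret = 410 → Huge.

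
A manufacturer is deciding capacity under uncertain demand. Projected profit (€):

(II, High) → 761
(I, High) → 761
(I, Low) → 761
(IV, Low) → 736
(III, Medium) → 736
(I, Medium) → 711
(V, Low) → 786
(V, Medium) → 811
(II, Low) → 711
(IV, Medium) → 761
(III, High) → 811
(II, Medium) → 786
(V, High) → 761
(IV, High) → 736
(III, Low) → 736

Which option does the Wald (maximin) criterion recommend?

V

Row minima: I=711, II=711, III=736, IV=736, V=761
Best worst-case = 761 → V.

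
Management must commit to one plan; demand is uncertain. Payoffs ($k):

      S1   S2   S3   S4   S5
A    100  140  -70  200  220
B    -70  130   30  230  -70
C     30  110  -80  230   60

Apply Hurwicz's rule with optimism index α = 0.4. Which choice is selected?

A: 0.4·220 + 0.6·(-70) = 46
B: 0.4·230 + 0.6·(-70) = 50
C: 0.4·230 + 0.6·(-80) = 44
Highest Hurwicz score = 50 → B.

B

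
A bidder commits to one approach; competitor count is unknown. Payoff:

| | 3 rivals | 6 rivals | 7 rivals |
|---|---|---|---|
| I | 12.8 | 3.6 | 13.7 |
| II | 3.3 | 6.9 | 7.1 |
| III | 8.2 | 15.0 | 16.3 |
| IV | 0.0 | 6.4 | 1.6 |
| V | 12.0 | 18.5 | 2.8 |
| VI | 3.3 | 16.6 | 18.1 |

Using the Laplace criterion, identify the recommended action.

Row averages: I=301/30, II=173/30, III=79/6, IV=8/3, V=11.1, VI=38/3
Highest average = 79/6 → III.

III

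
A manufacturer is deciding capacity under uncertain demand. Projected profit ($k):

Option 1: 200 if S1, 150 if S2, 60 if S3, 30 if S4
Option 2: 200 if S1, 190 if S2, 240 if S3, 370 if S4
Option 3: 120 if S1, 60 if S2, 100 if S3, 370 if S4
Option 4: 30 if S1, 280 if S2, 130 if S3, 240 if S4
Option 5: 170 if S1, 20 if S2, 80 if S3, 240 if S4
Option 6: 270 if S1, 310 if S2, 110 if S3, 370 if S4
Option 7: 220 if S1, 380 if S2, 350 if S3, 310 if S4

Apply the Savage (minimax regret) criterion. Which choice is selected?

Option 7

Column bests: S1=270, S2=380, S3=350, S4=370.
Option 1 regrets: 70, 230, 290, 340 → max 340
Option 2 regrets: 70, 190, 110, 0 → max 190
Option 3 regrets: 150, 320, 250, 0 → max 320
Option 4 regrets: 240, 100, 220, 130 → max 240
Option 5 regrets: 100, 360, 270, 130 → max 360
Option 6 regrets: 0, 70, 240, 0 → max 240
Option 7 regrets: 50, 0, 0, 60 → max 60
Smallest max regret = 60 → Option 7.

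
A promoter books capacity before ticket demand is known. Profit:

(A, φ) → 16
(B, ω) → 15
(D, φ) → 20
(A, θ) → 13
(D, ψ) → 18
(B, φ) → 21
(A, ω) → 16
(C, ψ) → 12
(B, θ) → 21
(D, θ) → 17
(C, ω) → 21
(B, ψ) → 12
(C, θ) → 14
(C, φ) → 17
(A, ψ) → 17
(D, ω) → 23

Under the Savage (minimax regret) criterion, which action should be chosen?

D

Column bests: θ=21, φ=21, ψ=18, ω=23.
A regrets: 8, 5, 1, 7 → max 8
B regrets: 0, 0, 6, 8 → max 8
C regrets: 7, 4, 6, 2 → max 7
D regrets: 4, 1, 0, 0 → max 4
Smallest max regret = 4 → D.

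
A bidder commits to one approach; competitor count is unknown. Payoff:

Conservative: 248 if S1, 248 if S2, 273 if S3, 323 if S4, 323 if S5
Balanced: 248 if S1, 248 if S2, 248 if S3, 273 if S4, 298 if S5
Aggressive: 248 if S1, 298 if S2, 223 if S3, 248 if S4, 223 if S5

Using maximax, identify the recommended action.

Conservative

Row maxima: Conservative=323, Balanced=298, Aggressive=298
Best best-case = 323 → Conservative.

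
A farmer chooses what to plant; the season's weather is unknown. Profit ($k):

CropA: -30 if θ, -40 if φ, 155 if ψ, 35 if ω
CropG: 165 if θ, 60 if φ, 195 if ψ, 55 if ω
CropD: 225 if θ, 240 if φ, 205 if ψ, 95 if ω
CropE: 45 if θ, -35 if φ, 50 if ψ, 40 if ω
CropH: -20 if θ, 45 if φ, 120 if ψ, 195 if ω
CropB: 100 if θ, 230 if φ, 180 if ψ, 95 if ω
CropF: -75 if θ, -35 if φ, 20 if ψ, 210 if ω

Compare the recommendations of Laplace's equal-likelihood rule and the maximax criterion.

Row averages: CropA=30, CropG=118.75, CropD=191.25, CropE=25, CropH=85, CropB=151.25, CropF=30
Highest average = 191.25 → CropD.
Row maxima: CropA=155, CropG=195, CropD=240, CropE=50, CropH=195, CropB=230, CropF=210
Best best-case = 240 → CropD.

laplace → CropD; maximax → CropD (agree)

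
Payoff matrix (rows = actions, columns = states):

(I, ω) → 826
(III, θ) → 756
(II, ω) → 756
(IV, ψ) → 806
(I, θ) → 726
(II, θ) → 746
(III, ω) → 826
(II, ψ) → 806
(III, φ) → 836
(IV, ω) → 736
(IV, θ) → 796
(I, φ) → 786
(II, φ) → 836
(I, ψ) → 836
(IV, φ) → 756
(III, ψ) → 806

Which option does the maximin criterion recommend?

III

Row minima: I=726, II=746, III=756, IV=736
Best worst-case = 756 → III.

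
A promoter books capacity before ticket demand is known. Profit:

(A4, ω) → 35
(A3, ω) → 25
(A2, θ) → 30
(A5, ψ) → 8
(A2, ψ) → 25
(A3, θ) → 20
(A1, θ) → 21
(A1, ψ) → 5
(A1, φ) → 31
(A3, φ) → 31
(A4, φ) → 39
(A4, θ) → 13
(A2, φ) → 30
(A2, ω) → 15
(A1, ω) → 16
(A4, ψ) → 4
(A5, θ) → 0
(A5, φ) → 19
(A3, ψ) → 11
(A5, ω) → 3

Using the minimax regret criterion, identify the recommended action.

A3

Column bests: θ=30, φ=39, ψ=25, ω=35.
A1 regrets: 9, 8, 20, 19 → max 20
A2 regrets: 0, 9, 0, 20 → max 20
A3 regrets: 10, 8, 14, 10 → max 14
A4 regrets: 17, 0, 21, 0 → max 21
A5 regrets: 30, 20, 17, 32 → max 32
Smallest max regret = 14 → A3.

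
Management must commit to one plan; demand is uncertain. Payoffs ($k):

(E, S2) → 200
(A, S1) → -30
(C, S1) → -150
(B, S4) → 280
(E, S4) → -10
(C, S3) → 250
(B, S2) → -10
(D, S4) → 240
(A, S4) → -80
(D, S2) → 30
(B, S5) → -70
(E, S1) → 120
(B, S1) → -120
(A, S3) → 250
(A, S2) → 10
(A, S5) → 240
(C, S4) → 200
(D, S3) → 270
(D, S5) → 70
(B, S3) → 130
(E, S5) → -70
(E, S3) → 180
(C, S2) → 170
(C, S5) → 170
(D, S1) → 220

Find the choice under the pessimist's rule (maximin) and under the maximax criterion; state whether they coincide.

maximin → D; maximax → B (disagree)

Row minima: A=-80, B=-120, C=-150, D=30, E=-70
Best worst-case = 30 → D.
Row maxima: A=250, B=280, C=250, D=270, E=200
Best best-case = 280 → B.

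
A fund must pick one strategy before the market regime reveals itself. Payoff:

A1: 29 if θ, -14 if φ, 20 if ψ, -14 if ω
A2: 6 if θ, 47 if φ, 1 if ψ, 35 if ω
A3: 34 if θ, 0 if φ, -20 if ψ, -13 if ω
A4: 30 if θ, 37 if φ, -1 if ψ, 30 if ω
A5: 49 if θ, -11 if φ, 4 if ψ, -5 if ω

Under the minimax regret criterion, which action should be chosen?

A4

Column bests: θ=49, φ=47, ψ=20, ω=35.
A1 regrets: 20, 61, 0, 49 → max 61
A2 regrets: 43, 0, 19, 0 → max 43
A3 regrets: 15, 47, 40, 48 → max 48
A4 regrets: 19, 10, 21, 5 → max 21
A5 regrets: 0, 58, 16, 40 → max 58
Smallest max regret = 21 → A4.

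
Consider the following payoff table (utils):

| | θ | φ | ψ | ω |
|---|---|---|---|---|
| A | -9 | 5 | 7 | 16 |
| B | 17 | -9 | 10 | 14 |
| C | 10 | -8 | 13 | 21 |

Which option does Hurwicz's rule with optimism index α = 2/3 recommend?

C

A: 2/3·16 + 1/3·(-9) = 23/3
B: 2/3·17 + 1/3·(-9) = 25/3
C: 2/3·21 + 1/3·(-8) = 34/3
Highest Hurwicz score = 34/3 → C.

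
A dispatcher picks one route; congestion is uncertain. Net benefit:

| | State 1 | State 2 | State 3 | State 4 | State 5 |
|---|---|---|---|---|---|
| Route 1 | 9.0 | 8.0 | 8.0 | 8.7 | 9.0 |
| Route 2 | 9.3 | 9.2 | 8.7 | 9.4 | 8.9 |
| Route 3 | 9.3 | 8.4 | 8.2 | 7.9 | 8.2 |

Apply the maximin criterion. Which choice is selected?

Route 2

Row minima: Route 1=8.0, Route 2=8.7, Route 3=7.9
Best worst-case = 8.7 → Route 2.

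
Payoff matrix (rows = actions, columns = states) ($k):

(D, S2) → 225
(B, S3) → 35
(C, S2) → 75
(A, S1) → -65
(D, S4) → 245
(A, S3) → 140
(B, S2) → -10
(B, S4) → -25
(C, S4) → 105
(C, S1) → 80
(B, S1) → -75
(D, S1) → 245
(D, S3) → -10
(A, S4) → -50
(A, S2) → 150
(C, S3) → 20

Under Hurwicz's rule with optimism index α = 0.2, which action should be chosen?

D

A: 0.2·150 + 0.8·(-65) = -22
B: 0.2·35 + 0.8·(-75) = -53
C: 0.2·105 + 0.8·20 = 37
D: 0.2·245 + 0.8·(-10) = 41
Highest Hurwicz score = 41 → D.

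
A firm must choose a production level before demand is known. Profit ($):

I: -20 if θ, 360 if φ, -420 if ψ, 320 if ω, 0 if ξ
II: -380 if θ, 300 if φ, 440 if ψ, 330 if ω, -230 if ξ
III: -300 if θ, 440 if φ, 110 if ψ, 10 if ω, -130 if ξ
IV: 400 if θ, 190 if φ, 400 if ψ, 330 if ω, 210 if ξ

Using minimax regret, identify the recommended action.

IV

Column bests: θ=400, φ=440, ψ=440, ω=330, ξ=210.
I regrets: 420, 80, 860, 10, 210 → max 860
II regrets: 780, 140, 0, 0, 440 → max 780
III regrets: 700, 0, 330, 320, 340 → max 700
IV regrets: 0, 250, 40, 0, 0 → max 250
Smallest max regret = 250 → IV.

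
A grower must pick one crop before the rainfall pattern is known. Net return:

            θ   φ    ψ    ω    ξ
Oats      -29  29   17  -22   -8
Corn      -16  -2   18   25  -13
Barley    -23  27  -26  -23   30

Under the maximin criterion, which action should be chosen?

Corn

Row minima: Oats=-29, Corn=-16, Barley=-26
Best worst-case = -16 → Corn.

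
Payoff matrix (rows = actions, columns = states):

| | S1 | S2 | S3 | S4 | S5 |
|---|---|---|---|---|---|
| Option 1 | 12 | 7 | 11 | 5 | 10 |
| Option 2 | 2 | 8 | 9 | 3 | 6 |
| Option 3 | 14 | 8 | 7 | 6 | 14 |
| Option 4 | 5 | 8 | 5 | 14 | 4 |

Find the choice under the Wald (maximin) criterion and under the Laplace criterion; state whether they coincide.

maximin → Option 3; laplace → Option 3 (agree)

Row minima: Option 1=5, Option 2=2, Option 3=6, Option 4=4
Best worst-case = 6 → Option 3.
Row averages: Option 1=9, Option 2=5.6, Option 3=9.8, Option 4=7.2
Highest average = 9.8 → Option 3.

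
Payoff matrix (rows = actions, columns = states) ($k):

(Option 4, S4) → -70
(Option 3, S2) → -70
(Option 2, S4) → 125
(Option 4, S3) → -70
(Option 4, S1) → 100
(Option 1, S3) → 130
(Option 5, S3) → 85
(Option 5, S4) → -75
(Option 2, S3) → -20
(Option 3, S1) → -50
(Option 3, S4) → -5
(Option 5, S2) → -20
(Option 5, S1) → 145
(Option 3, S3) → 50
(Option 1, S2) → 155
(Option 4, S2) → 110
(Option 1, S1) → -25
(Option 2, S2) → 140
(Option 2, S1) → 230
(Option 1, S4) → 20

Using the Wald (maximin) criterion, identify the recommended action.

Option 2

Row minima: Option 1=-25, Option 2=-20, Option 3=-70, Option 4=-70, Option 5=-75
Best worst-case = -20 → Option 2.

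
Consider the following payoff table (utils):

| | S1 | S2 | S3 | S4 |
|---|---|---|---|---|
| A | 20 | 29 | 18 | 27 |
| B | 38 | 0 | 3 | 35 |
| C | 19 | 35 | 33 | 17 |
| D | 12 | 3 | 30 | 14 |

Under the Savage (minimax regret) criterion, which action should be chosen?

Column bests: S1=38, S2=35, S3=33, S4=35.
A regrets: 18, 6, 15, 8 → max 18
B regrets: 0, 35, 30, 0 → max 35
C regrets: 19, 0, 0, 18 → max 19
D regrets: 26, 32, 3, 21 → max 32
Smallest max regret = 18 → A.

A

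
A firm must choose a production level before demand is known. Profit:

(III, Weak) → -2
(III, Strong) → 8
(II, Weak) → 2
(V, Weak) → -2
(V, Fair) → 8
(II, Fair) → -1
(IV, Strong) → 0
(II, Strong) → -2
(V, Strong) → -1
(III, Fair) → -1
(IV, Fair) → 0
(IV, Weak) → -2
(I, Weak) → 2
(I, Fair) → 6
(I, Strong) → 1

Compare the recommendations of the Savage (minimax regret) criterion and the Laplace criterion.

Column bests: Weak=2, Fair=8, Strong=8.
I regrets: 0, 2, 7 → max 7
II regrets: 0, 9, 10 → max 10
III regrets: 4, 9, 0 → max 9
IV regrets: 4, 8, 8 → max 8
V regrets: 4, 0, 9 → max 9
Smallest max regret = 7 → I.
Row averages: I=3, II=-1/3, III=5/3, IV=-2/3, V=5/3
Highest average = 3 → I.

minimax regret → I; laplace → I (agree)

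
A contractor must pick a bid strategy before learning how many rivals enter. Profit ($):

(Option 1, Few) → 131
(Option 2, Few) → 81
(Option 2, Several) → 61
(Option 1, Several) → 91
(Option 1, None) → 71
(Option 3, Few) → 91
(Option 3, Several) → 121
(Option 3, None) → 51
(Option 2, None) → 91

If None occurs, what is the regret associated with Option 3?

40

Best payoff under None is 91.
Regret = 91 − 51 = 40.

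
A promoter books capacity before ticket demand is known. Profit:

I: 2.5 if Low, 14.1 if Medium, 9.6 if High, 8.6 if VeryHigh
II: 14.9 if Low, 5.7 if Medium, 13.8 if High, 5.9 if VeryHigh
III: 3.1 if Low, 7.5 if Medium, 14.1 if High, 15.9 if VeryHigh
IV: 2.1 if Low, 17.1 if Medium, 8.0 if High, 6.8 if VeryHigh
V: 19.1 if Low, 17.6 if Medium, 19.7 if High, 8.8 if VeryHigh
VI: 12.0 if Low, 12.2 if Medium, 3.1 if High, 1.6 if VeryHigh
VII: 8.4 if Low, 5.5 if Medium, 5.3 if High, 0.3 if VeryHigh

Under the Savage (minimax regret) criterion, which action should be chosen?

V

Column bests: Low=19.1, Medium=17.6, High=19.7, VeryHigh=15.9.
I regrets: 16.6, 3.5, 10.1, 7.3 → max 16.6
II regrets: 4.2, 11.9, 5.9, 10.0 → max 11.9
III regrets: 16.0, 10.1, 5.6, 0.0 → max 16.0
IV regrets: 17.0, 0.5, 11.7, 9.1 → max 17.0
V regrets: 0.0, 0.0, 0.0, 7.1 → max 7.1
VI regrets: 7.1, 5.4, 16.6, 14.3 → max 16.6
VII regrets: 10.7, 12.1, 14.4, 15.6 → max 15.6
Smallest max regret = 7.1 → V.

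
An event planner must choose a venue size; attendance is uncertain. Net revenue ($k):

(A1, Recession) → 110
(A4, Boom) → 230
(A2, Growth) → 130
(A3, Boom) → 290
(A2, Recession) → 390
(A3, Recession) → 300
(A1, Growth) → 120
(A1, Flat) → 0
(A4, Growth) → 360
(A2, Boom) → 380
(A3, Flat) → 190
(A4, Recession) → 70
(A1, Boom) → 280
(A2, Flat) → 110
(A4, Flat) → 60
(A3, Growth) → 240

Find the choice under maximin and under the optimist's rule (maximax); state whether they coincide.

Row minima: A1=0, A2=110, A3=190, A4=60
Best worst-case = 190 → A3.
Row maxima: A1=280, A2=390, A3=300, A4=360
Best best-case = 390 → A2.

maximin → A3; maximax → A2 (disagree)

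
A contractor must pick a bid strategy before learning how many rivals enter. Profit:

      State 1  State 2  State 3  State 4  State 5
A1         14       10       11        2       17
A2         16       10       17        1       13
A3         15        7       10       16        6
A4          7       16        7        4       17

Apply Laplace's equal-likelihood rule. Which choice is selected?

A2

Row averages: A1=10.8, A2=11.4, A3=10.8, A4=10.2
Highest average = 11.4 → A2.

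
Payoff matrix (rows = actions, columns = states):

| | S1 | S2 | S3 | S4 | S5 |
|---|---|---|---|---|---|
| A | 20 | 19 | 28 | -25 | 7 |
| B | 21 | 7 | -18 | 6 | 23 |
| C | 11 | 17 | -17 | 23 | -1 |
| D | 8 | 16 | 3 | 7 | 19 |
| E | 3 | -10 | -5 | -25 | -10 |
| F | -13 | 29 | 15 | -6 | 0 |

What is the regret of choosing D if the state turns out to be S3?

25

Best payoff under S3 is 28.
Regret = 28 − 3 = 25.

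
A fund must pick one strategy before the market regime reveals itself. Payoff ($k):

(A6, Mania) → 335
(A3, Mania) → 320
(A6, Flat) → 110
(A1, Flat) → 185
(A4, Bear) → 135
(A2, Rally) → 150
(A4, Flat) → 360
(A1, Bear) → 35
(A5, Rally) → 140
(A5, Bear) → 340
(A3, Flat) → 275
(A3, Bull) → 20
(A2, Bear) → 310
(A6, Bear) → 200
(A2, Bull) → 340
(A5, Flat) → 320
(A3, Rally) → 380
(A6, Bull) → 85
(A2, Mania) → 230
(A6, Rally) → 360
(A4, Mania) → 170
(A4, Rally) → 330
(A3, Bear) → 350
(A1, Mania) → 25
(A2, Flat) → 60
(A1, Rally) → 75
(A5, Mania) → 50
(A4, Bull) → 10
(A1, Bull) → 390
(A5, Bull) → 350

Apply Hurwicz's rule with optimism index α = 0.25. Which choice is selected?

A6

A1: 0.25·390 + 0.75·25 = 116.25
A2: 0.25·340 + 0.75·60 = 130
A3: 0.25·380 + 0.75·20 = 110
A4: 0.25·360 + 0.75·10 = 97.5
A5: 0.25·350 + 0.75·50 = 125
A6: 0.25·360 + 0.75·85 = 153.75
Highest Hurwicz score = 153.75 → A6.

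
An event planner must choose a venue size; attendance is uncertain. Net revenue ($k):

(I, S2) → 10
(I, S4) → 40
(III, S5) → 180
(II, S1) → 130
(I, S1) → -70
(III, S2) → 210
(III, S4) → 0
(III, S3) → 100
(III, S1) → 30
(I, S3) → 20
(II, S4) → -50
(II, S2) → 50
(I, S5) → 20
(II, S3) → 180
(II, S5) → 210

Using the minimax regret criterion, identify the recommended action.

III

Column bests: S1=130, S2=210, S3=180, S4=40, S5=210.
I regrets: 200, 200, 160, 0, 190 → max 200
II regrets: 0, 160, 0, 90, 0 → max 160
III regrets: 100, 0, 80, 40, 30 → max 100
Smallest max regret = 100 → III.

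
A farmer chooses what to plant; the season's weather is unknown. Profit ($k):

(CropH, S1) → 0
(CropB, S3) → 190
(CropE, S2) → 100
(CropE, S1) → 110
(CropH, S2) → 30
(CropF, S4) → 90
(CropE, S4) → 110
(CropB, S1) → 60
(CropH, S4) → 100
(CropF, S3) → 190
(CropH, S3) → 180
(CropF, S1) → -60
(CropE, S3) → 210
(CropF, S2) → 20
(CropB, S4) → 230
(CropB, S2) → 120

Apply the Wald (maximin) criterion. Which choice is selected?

Row minima: CropH=0, CropB=60, CropE=100, CropF=-60
Best worst-case = 100 → CropE.

CropE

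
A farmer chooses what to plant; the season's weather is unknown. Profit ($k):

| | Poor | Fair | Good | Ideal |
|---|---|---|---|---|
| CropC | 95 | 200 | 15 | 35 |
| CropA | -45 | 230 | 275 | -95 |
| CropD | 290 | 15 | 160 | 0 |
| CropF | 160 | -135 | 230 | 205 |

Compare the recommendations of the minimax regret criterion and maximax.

minimax regret → CropD; maximax → CropD (agree)

Column bests: Poor=290, Fair=230, Good=275, Ideal=205.
CropC regrets: 195, 30, 260, 170 → max 260
CropA regrets: 335, 0, 0, 300 → max 335
CropD regrets: 0, 215, 115, 205 → max 215
CropF regrets: 130, 365, 45, 0 → max 365
Smallest max regret = 215 → CropD.
Row maxima: CropC=200, CropA=275, CropD=290, CropF=230
Best best-case = 290 → CropD.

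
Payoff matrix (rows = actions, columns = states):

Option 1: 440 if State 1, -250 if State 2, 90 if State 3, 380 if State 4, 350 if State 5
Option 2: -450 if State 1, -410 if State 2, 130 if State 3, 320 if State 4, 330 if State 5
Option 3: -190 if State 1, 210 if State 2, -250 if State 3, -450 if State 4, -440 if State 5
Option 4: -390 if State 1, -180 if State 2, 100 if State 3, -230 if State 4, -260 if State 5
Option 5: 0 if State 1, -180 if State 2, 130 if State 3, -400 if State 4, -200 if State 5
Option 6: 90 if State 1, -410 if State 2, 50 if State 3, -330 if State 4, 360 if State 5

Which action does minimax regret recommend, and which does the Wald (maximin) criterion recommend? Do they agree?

Column bests: State 1=440, State 2=210, State 3=130, State 4=380, State 5=360.
Option 1 regrets: 0, 460, 40, 0, 10 → max 460
Option 2 regrets: 890, 620, 0, 60, 30 → max 890
Option 3 regrets: 630, 0, 380, 830, 800 → max 830
Option 4 regrets: 830, 390, 30, 610, 620 → max 830
Option 5 regrets: 440, 390, 0, 780, 560 → max 780
Option 6 regrets: 350, 620, 80, 710, 0 → max 710
Smallest max regret = 460 → Option 1.
Row minima: Option 1=-250, Option 2=-450, Option 3=-450, Option 4=-390, Option 5=-400, Option 6=-410
Best worst-case = -250 → Option 1.

minimax regret → Option 1; maximin → Option 1 (agree)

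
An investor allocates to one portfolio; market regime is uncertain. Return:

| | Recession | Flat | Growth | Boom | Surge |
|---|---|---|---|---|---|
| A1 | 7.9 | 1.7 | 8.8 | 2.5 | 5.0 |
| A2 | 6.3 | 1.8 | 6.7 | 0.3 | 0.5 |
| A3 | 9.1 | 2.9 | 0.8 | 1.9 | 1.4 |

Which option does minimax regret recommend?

Column bests: Recession=9.1, Flat=2.9, Growth=8.8, Boom=2.5, Surge=5.0.
A1 regrets: 1.2, 1.2, 0.0, 0.0, 0.0 → max 1.2
A2 regrets: 2.8, 1.1, 2.1, 2.2, 4.5 → max 4.5
A3 regrets: 0.0, 0.0, 8.0, 0.6, 3.6 → max 8.0
Smallest max regret = 1.2 → A1.

A1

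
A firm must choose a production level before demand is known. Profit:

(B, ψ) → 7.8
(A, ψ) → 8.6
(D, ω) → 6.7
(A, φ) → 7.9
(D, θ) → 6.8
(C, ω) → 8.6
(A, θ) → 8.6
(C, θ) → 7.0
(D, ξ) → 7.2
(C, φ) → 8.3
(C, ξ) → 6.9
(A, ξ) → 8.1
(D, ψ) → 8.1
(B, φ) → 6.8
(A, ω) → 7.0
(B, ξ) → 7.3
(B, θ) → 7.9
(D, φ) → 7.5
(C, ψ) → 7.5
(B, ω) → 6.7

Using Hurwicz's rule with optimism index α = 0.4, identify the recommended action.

A: 0.4·8.6 + 0.6·7.0 = 7.64
B: 0.4·7.9 + 0.6·6.7 = 7.18
C: 0.4·8.6 + 0.6·6.9 = 7.58
D: 0.4·8.1 + 0.6·6.7 = 7.26
Highest Hurwicz score = 7.64 → A.

A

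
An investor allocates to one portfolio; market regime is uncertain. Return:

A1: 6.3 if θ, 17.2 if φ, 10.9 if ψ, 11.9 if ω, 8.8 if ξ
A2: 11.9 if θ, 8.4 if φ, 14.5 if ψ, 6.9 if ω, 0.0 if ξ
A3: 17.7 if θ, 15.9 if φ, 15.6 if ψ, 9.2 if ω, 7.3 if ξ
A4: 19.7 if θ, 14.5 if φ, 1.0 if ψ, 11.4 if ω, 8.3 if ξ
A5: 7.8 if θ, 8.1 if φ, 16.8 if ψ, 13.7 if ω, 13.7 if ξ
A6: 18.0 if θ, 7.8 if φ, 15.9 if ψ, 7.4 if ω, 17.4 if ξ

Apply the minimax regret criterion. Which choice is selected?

A6

Column bests: θ=19.7, φ=17.2, ψ=16.8, ω=13.7, ξ=17.4.
A1 regrets: 13.4, 0.0, 5.9, 1.8, 8.6 → max 13.4
A2 regrets: 7.8, 8.8, 2.3, 6.8, 17.4 → max 17.4
A3 regrets: 2.0, 1.3, 1.2, 4.5, 10.1 → max 10.1
A4 regrets: 0.0, 2.7, 15.8, 2.3, 9.1 → max 15.8
A5 regrets: 11.9, 9.1, 0.0, 0.0, 3.7 → max 11.9
A6 regrets: 1.7, 9.4, 0.9, 6.3, 0.0 → max 9.4
Smallest max regret = 9.4 → A6.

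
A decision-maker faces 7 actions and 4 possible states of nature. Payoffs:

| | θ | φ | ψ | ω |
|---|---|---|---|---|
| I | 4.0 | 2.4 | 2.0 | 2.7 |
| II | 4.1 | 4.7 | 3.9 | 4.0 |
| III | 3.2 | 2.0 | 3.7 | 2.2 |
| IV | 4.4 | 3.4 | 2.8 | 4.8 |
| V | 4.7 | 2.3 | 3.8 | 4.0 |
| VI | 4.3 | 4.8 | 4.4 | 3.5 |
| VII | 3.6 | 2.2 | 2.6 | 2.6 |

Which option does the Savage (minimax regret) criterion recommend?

Column bests: θ=4.7, φ=4.8, ψ=4.4, ω=4.8.
I regrets: 0.7, 2.4, 2.4, 2.1 → max 2.4
II regrets: 0.6, 0.1, 0.5, 0.8 → max 0.8
III regrets: 1.5, 2.8, 0.7, 2.6 → max 2.8
IV regrets: 0.3, 1.4, 1.6, 0.0 → max 1.6
V regrets: 0.0, 2.5, 0.6, 0.8 → max 2.5
VI regrets: 0.4, 0.0, 0.0, 1.3 → max 1.3
VII regrets: 1.1, 2.6, 1.8, 2.2 → max 2.6
Smallest max regret = 0.8 → II.

II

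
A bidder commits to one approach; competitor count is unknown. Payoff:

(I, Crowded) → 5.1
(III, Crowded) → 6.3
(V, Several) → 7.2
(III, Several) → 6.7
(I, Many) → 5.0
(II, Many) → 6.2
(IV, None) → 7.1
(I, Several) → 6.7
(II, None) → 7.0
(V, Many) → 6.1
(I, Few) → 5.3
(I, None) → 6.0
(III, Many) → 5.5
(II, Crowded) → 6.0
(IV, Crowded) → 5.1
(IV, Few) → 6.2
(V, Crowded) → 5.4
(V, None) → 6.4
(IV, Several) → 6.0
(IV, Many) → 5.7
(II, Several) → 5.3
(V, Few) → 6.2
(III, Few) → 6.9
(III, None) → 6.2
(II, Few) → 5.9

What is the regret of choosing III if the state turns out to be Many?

0.7

Best payoff under Many is 6.2.
Regret = 6.2 − 5.5 = 0.7.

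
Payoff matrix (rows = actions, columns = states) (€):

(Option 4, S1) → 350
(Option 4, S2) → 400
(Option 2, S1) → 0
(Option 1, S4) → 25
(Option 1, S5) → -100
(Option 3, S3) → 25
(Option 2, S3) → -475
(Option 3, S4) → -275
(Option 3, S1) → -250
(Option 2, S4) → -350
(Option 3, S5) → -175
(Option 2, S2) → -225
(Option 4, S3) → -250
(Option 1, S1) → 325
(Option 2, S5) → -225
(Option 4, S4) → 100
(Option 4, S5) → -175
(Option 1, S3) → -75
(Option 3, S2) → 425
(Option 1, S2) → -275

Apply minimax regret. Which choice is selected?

Column bests: S1=350, S2=425, S3=25, S4=100, S5=-100.
Option 1 regrets: 25, 700, 100, 75, 0 → max 700
Option 2 regrets: 350, 650, 500, 450, 125 → max 650
Option 3 regrets: 600, 0, 0, 375, 75 → max 600
Option 4 regrets: 0, 25, 275, 0, 75 → max 275
Smallest max regret = 275 → Option 4.

Option 4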